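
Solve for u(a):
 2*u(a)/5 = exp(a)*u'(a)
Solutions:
 u(a) = C1*exp(-2*exp(-a)/5)


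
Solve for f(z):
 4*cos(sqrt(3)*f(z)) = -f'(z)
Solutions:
 f(z) = sqrt(3)*(pi - asin((exp(2*sqrt(3)*C1) + exp(8*sqrt(3)*z))/(exp(2*sqrt(3)*C1) - exp(8*sqrt(3)*z))))/3
 f(z) = sqrt(3)*asin((exp(2*sqrt(3)*C1) + exp(8*sqrt(3)*z))/(exp(2*sqrt(3)*C1) - exp(8*sqrt(3)*z)))/3


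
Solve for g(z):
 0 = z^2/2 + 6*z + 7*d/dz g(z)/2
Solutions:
 g(z) = C1 - z^3/21 - 6*z^2/7


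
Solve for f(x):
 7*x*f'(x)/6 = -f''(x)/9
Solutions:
 f(x) = C1 + C2*erf(sqrt(21)*x/2)


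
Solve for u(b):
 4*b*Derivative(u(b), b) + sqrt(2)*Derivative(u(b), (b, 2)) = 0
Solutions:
 u(b) = C1 + C2*erf(2^(1/4)*b)


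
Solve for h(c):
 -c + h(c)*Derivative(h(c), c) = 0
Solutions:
 h(c) = -sqrt(C1 + c^2)
 h(c) = sqrt(C1 + c^2)


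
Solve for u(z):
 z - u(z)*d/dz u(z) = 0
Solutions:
 u(z) = -sqrt(C1 + z^2)
 u(z) = sqrt(C1 + z^2)


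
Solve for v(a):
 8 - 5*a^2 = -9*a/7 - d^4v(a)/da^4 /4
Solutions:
 v(a) = C1 + C2*a + C3*a^2 + C4*a^3 + a^6/18 - 3*a^5/70 - 4*a^4/3


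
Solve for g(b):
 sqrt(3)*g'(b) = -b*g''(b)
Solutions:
 g(b) = C1 + C2*b^(1 - sqrt(3))


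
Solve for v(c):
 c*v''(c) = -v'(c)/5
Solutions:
 v(c) = C1 + C2*c^(4/5)


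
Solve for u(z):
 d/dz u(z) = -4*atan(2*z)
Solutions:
 u(z) = C1 - 4*z*atan(2*z) + log(4*z^2 + 1)


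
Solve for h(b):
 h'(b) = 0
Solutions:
 h(b) = C1


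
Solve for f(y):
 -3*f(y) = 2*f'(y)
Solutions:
 f(y) = C1*exp(-3*y/2)


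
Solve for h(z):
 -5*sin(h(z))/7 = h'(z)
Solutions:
 5*z/7 + log(cos(h(z)) - 1)/2 - log(cos(h(z)) + 1)/2 = C1


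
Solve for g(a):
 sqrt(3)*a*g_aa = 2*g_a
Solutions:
 g(a) = C1 + C2*a^(1 + 2*sqrt(3)/3)


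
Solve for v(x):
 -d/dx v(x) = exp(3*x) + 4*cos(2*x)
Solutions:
 v(x) = C1 - exp(3*x)/3 - 2*sin(2*x)


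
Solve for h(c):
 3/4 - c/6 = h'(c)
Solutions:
 h(c) = C1 - c^2/12 + 3*c/4


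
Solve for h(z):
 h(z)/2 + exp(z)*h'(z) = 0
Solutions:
 h(z) = C1*exp(exp(-z)/2)


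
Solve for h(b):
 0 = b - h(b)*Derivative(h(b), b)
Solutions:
 h(b) = -sqrt(C1 + b^2)
 h(b) = sqrt(C1 + b^2)


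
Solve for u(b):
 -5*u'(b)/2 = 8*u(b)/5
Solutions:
 u(b) = C1*exp(-16*b/25)


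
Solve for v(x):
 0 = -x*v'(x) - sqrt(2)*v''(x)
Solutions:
 v(x) = C1 + C2*erf(2^(1/4)*x/2)


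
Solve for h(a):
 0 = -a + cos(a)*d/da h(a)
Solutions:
 h(a) = C1 + Integral(a/cos(a), a)


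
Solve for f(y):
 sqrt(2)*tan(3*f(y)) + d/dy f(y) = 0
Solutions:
 f(y) = -asin(C1*exp(-3*sqrt(2)*y))/3 + pi/3
 f(y) = asin(C1*exp(-3*sqrt(2)*y))/3


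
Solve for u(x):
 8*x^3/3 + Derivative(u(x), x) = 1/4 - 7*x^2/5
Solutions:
 u(x) = C1 - 2*x^4/3 - 7*x^3/15 + x/4


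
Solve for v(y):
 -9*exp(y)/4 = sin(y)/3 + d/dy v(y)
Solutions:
 v(y) = C1 - 9*exp(y)/4 + cos(y)/3


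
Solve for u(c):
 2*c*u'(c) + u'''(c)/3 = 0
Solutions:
 u(c) = C1 + Integral(C2*airyai(-6^(1/3)*c) + C3*airybi(-6^(1/3)*c), c)


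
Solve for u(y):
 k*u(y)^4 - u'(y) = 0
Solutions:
 u(y) = (-1/(C1 + 3*k*y))^(1/3)
 u(y) = (-1/(C1 + k*y))^(1/3)*(-3^(2/3) - 3*3^(1/6)*I)/6
 u(y) = (-1/(C1 + k*y))^(1/3)*(-3^(2/3) + 3*3^(1/6)*I)/6


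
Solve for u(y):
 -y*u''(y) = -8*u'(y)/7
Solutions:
 u(y) = C1 + C2*y^(15/7)


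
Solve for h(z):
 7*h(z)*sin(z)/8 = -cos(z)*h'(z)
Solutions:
 h(z) = C1*cos(z)^(7/8)


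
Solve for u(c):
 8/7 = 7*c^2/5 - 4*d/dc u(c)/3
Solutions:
 u(c) = C1 + 7*c^3/20 - 6*c/7


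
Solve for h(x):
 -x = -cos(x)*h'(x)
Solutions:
 h(x) = C1 + Integral(x/cos(x), x)


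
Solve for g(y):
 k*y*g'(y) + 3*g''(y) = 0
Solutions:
 g(y) = Piecewise((-sqrt(6)*sqrt(pi)*C1*erf(sqrt(6)*sqrt(k)*y/6)/(2*sqrt(k)) - C2, (k > 0) | (k < 0)), (-C1*y - C2, True))


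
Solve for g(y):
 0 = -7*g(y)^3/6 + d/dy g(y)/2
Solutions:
 g(y) = -sqrt(6)*sqrt(-1/(C1 + 7*y))/2
 g(y) = sqrt(6)*sqrt(-1/(C1 + 7*y))/2


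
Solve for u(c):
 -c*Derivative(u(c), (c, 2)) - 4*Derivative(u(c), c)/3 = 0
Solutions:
 u(c) = C1 + C2/c^(1/3)


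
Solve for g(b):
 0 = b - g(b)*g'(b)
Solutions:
 g(b) = -sqrt(C1 + b^2)
 g(b) = sqrt(C1 + b^2)


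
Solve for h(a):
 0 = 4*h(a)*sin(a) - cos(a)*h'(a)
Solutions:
 h(a) = C1/cos(a)^4


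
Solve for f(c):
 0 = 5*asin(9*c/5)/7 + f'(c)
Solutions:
 f(c) = C1 - 5*c*asin(9*c/5)/7 - 5*sqrt(25 - 81*c^2)/63


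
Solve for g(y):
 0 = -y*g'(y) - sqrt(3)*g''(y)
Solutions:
 g(y) = C1 + C2*erf(sqrt(2)*3^(3/4)*y/6)


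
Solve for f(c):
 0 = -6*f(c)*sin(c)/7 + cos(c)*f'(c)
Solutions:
 f(c) = C1/cos(c)^(6/7)


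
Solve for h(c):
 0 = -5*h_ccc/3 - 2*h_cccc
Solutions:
 h(c) = C1 + C2*c + C3*c^2 + C4*exp(-5*c/6)


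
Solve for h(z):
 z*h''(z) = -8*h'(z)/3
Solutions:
 h(z) = C1 + C2/z^(5/3)


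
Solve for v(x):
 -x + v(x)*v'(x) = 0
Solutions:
 v(x) = -sqrt(C1 + x^2)
 v(x) = sqrt(C1 + x^2)


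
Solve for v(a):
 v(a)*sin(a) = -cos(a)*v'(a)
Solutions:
 v(a) = C1*cos(a)


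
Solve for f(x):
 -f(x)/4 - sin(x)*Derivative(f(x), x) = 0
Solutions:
 f(x) = C1*(cos(x) + 1)^(1/8)/(cos(x) - 1)^(1/8)


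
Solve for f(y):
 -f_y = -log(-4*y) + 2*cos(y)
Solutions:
 f(y) = C1 + y*log(-y) - y + 2*y*log(2) - 2*sin(y)


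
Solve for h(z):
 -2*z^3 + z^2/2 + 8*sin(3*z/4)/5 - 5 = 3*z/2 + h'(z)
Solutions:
 h(z) = C1 - z^4/2 + z^3/6 - 3*z^2/4 - 5*z - 32*cos(3*z/4)/15


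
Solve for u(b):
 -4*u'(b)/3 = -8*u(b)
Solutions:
 u(b) = C1*exp(6*b)


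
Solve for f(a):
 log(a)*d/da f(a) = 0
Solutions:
 f(a) = C1


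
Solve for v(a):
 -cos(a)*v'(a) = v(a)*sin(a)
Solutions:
 v(a) = C1*cos(a)


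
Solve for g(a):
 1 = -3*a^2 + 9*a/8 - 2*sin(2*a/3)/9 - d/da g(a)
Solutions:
 g(a) = C1 - a^3 + 9*a^2/16 - a + cos(2*a/3)/3


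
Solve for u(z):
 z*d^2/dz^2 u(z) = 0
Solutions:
 u(z) = C1 + C2*z


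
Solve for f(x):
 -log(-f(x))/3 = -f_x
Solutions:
 -li(-f(x)) = C1 + x/3


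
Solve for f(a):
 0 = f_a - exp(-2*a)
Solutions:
 f(a) = C1 - exp(-2*a)/2


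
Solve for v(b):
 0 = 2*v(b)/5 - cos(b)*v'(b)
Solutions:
 v(b) = C1*(sin(b) + 1)^(1/5)/(sin(b) - 1)^(1/5)


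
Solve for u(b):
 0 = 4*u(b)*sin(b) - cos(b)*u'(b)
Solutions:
 u(b) = C1/cos(b)^4


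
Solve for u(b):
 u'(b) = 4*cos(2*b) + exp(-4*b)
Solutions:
 u(b) = C1 + 2*sin(2*b) - exp(-4*b)/4


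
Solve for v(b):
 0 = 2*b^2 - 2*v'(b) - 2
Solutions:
 v(b) = C1 + b^3/3 - b


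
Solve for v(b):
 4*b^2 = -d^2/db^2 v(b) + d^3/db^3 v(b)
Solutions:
 v(b) = C1 + C2*b + C3*exp(b) - b^4/3 - 4*b^3/3 - 4*b^2


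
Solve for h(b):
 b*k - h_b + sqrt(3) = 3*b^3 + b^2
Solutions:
 h(b) = C1 - 3*b^4/4 - b^3/3 + b^2*k/2 + sqrt(3)*b


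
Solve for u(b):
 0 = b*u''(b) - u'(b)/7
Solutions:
 u(b) = C1 + C2*b^(8/7)


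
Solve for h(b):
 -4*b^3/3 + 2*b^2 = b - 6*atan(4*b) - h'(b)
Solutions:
 h(b) = C1 + b^4/3 - 2*b^3/3 + b^2/2 - 6*b*atan(4*b) + 3*log(16*b^2 + 1)/4


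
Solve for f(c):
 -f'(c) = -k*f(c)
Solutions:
 f(c) = C1*exp(c*k)


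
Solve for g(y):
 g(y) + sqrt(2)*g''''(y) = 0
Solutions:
 g(y) = (C1*sin(2^(3/8)*y/2) + C2*cos(2^(3/8)*y/2))*exp(-2^(3/8)*y/2) + (C3*sin(2^(3/8)*y/2) + C4*cos(2^(3/8)*y/2))*exp(2^(3/8)*y/2)


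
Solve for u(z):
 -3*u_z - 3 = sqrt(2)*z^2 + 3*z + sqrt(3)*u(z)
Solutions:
 u(z) = C1*exp(-sqrt(3)*z/3) - sqrt(6)*z^2/3 - sqrt(3)*z + 2*sqrt(2)*z - 2*sqrt(6) - sqrt(3) + 3


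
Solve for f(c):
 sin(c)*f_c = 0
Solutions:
 f(c) = C1


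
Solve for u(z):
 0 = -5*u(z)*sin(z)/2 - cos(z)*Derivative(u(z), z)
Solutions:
 u(z) = C1*cos(z)^(5/2)


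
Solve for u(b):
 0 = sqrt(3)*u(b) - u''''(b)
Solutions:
 u(b) = C1*exp(-3^(1/8)*b) + C2*exp(3^(1/8)*b) + C3*sin(3^(1/8)*b) + C4*cos(3^(1/8)*b)


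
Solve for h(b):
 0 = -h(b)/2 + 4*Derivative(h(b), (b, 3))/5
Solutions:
 h(b) = C3*exp(5^(1/3)*b/2) + (C1*sin(sqrt(3)*5^(1/3)*b/4) + C2*cos(sqrt(3)*5^(1/3)*b/4))*exp(-5^(1/3)*b/4)


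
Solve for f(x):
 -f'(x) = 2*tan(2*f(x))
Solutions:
 f(x) = -asin(C1*exp(-4*x))/2 + pi/2
 f(x) = asin(C1*exp(-4*x))/2


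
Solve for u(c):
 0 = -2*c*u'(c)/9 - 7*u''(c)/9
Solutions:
 u(c) = C1 + C2*erf(sqrt(7)*c/7)


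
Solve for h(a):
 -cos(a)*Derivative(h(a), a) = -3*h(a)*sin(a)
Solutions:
 h(a) = C1/cos(a)^3


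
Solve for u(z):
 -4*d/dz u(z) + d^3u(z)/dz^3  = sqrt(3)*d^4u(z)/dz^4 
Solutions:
 u(z) = C1 + C2*exp(z*((8*sqrt(15) + 161*sqrt(3)/9)^(-1/3) + 2*sqrt(3) + 3*(8*sqrt(15) + 161*sqrt(3)/9)^(1/3))/18)*sin(sqrt(3)*z*(-3*(8*sqrt(15) + 161*sqrt(3)/9)^(1/3) + (8*sqrt(15) + 161*sqrt(3)/9)^(-1/3))/18) + C3*exp(z*((8*sqrt(15) + 161*sqrt(3)/9)^(-1/3) + 2*sqrt(3) + 3*(8*sqrt(15) + 161*sqrt(3)/9)^(1/3))/18)*cos(sqrt(3)*z*(-3*(8*sqrt(15) + 161*sqrt(3)/9)^(1/3) + (8*sqrt(15) + 161*sqrt(3)/9)^(-1/3))/18) + C4*exp(z*(-3*(8*sqrt(15) + 161*sqrt(3)/9)^(1/3) - 1/(8*sqrt(15) + 161*sqrt(3)/9)^(1/3) + sqrt(3))/9)


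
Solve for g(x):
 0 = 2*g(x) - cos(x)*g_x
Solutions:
 g(x) = C1*(sin(x) + 1)/(sin(x) - 1)


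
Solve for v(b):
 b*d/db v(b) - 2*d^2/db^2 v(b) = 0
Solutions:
 v(b) = C1 + C2*erfi(b/2)


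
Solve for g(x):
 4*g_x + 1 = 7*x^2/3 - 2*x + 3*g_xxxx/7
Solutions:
 g(x) = C1 + C4*exp(28^(1/3)*3^(2/3)*x/3) + 7*x^3/36 - x^2/4 - x/4 + (C2*sin(28^(1/3)*3^(1/6)*x/2) + C3*cos(28^(1/3)*3^(1/6)*x/2))*exp(-28^(1/3)*3^(2/3)*x/6)


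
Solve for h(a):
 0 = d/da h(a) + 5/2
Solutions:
 h(a) = C1 - 5*a/2


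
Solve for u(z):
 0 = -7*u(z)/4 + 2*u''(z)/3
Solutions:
 u(z) = C1*exp(-sqrt(42)*z/4) + C2*exp(sqrt(42)*z/4)


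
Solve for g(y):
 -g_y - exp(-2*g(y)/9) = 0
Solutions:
 g(y) = 9*log(-sqrt(C1 - y)) - 9*log(3) + 9*log(2)/2
 g(y) = 9*log(C1 - y)/2 - 9*log(3) + 9*log(2)/2


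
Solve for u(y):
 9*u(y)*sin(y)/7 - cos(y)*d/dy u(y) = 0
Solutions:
 u(y) = C1/cos(y)^(9/7)


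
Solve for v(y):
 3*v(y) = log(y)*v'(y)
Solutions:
 v(y) = C1*exp(3*li(y))


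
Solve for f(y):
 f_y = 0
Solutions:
 f(y) = C1


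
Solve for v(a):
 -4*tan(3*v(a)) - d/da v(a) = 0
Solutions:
 v(a) = -asin(C1*exp(-12*a))/3 + pi/3
 v(a) = asin(C1*exp(-12*a))/3


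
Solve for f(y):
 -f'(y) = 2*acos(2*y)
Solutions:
 f(y) = C1 - 2*y*acos(2*y) + sqrt(1 - 4*y^2)


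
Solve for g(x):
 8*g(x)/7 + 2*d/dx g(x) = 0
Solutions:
 g(x) = C1*exp(-4*x/7)


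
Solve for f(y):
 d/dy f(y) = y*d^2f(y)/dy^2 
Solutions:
 f(y) = C1 + C2*y^2


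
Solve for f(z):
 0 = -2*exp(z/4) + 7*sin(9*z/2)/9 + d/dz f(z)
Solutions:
 f(z) = C1 + 8*exp(z/4) + 14*cos(9*z/2)/81


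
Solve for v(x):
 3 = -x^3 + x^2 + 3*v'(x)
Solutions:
 v(x) = C1 + x^4/12 - x^3/9 + x


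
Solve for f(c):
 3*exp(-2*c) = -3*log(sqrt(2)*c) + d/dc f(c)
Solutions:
 f(c) = C1 + 3*c*log(c) + c*(-3 + 3*log(2)/2) - 3*exp(-2*c)/2


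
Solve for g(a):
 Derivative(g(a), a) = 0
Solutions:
 g(a) = C1


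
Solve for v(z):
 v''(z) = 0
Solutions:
 v(z) = C1 + C2*z


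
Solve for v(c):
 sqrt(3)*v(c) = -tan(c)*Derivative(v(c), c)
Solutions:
 v(c) = C1/sin(c)^(sqrt(3))


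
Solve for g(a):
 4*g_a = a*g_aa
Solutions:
 g(a) = C1 + C2*a^5


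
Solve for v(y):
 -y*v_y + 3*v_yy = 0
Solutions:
 v(y) = C1 + C2*erfi(sqrt(6)*y/6)


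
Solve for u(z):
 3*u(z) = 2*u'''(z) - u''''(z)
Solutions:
 u(z) = C1*exp(z*(1 - sqrt(1 + 2*2^(2/3)/(3 + sqrt(7)*I)^(1/3) + 2^(1/3)*(3 + sqrt(7)*I)^(1/3)))/2)*sin(z*sqrt(Abs(-2 + 2*2^(2/3)/(3 + sqrt(7)*I)^(1/3) + 2/sqrt(1 + 2*2^(2/3)/(3 + sqrt(7)*I)^(1/3) + 2^(1/3)*(3 + sqrt(7)*I)^(1/3)) + 2^(1/3)*(3 + sqrt(7)*I)^(1/3)))/2) + C2*exp(z*(1 - sqrt(1 + 2*2^(2/3)/(3 + sqrt(7)*I)^(1/3) + 2^(1/3)*(3 + sqrt(7)*I)^(1/3)))/2)*cos(z*sqrt(-2 + 2*2^(2/3)/(3 + sqrt(7)*I)^(1/3) + 2/sqrt(1 + 2*2^(2/3)/(3 + sqrt(7)*I)^(1/3) + 2^(1/3)*(3 + sqrt(7)*I)^(1/3)) + 2^(1/3)*(3 + sqrt(7)*I)^(1/3))/2) + C3*exp(z*(1 + sqrt(1 + 2*2^(2/3)/(3 + sqrt(7)*I)^(1/3) + 2^(1/3)*(3 + sqrt(7)*I)^(1/3)))/2)*sin(z*sqrt(Abs(2 - 2^(1/3)*(3 + sqrt(7)*I)^(1/3) + 2/sqrt(1 + 2*2^(2/3)/(3 + sqrt(7)*I)^(1/3) + 2^(1/3)*(3 + sqrt(7)*I)^(1/3)) - 2*2^(2/3)/(3 + sqrt(7)*I)^(1/3)))/2) + C4*exp(z*(1 + sqrt(1 + 2*2^(2/3)/(3 + sqrt(7)*I)^(1/3) + 2^(1/3)*(3 + sqrt(7)*I)^(1/3)))/2)*cos(z*sqrt(-2 + 2*2^(2/3)/(3 + sqrt(7)*I)^(1/3) - 2/sqrt(1 + 2*2^(2/3)/(3 + sqrt(7)*I)^(1/3) + 2^(1/3)*(3 + sqrt(7)*I)^(1/3)) + 2^(1/3)*(3 + sqrt(7)*I)^(1/3))/2)


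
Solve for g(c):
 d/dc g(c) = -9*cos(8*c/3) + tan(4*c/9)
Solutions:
 g(c) = C1 - 9*log(cos(4*c/9))/4 - 27*sin(8*c/3)/8


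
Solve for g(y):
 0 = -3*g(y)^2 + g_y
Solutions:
 g(y) = -1/(C1 + 3*y)


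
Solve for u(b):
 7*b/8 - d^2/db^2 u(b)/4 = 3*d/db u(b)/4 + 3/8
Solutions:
 u(b) = C1 + C2*exp(-3*b) + 7*b^2/12 - 8*b/9


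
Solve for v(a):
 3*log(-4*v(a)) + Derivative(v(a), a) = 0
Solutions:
 Integral(1/(log(-_y) + 2*log(2)), (_y, v(a)))/3 = C1 - a


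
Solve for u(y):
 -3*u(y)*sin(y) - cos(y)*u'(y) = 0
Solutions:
 u(y) = C1*cos(y)^3


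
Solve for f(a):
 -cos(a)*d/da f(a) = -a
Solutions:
 f(a) = C1 + Integral(a/cos(a), a)


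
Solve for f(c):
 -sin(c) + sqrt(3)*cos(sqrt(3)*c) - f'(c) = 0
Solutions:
 f(c) = C1 + sin(sqrt(3)*c) + cos(c)


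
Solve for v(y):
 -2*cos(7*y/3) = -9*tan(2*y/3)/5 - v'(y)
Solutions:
 v(y) = C1 + 27*log(cos(2*y/3))/10 + 6*sin(7*y/3)/7


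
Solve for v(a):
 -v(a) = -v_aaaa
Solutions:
 v(a) = C1*exp(-a) + C2*exp(a) + C3*sin(a) + C4*cos(a)


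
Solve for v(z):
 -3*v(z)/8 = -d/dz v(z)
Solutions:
 v(z) = C1*exp(3*z/8)


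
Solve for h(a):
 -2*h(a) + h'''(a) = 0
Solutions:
 h(a) = C3*exp(2^(1/3)*a) + (C1*sin(2^(1/3)*sqrt(3)*a/2) + C2*cos(2^(1/3)*sqrt(3)*a/2))*exp(-2^(1/3)*a/2)


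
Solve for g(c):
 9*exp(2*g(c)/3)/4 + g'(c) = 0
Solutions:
 g(c) = 3*log(-sqrt(-1/(C1 - 9*c))) + 3*log(6)/2
 g(c) = 3*log(-1/(C1 - 9*c))/2 + 3*log(6)/2


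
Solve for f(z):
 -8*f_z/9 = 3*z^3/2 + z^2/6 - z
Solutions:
 f(z) = C1 - 27*z^4/64 - z^3/16 + 9*z^2/16


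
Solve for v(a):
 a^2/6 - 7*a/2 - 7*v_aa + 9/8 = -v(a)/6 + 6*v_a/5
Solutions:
 v(a) = C1*exp(a*(-18 + sqrt(1374))/210) + C2*exp(-a*(18 + sqrt(1374))/210) - a^2 + 33*a/5 - 4323/100


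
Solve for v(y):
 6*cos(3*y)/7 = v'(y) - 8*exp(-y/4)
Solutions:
 v(y) = C1 + 2*sin(3*y)/7 - 32*exp(-y/4)


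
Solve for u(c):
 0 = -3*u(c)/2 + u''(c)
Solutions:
 u(c) = C1*exp(-sqrt(6)*c/2) + C2*exp(sqrt(6)*c/2)


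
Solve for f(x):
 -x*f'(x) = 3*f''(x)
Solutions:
 f(x) = C1 + C2*erf(sqrt(6)*x/6)


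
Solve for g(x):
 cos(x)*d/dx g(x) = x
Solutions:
 g(x) = C1 + Integral(x/cos(x), x)


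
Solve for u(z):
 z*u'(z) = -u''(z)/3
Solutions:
 u(z) = C1 + C2*erf(sqrt(6)*z/2)


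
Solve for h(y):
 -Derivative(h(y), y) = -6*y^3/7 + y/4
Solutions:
 h(y) = C1 + 3*y^4/14 - y^2/8


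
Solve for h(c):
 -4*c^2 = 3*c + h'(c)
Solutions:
 h(c) = C1 - 4*c^3/3 - 3*c^2/2


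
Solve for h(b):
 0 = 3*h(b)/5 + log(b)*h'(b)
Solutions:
 h(b) = C1*exp(-3*li(b)/5)


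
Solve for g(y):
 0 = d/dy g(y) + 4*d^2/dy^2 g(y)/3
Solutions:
 g(y) = C1 + C2*exp(-3*y/4)


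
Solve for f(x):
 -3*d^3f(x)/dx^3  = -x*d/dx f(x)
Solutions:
 f(x) = C1 + Integral(C2*airyai(3^(2/3)*x/3) + C3*airybi(3^(2/3)*x/3), x)


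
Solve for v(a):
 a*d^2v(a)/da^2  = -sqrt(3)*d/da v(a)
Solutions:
 v(a) = C1 + C2*a^(1 - sqrt(3))


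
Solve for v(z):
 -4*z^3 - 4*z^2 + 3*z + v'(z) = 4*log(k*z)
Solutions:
 v(z) = C1 + z^4 + 4*z^3/3 - 3*z^2/2 + 4*z*log(k*z) - 4*z


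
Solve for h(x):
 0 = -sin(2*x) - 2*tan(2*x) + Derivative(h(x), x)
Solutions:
 h(x) = C1 - log(cos(2*x)) - cos(2*x)/2


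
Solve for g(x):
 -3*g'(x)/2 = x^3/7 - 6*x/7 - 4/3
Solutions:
 g(x) = C1 - x^4/42 + 2*x^2/7 + 8*x/9


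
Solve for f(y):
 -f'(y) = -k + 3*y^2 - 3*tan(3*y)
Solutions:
 f(y) = C1 + k*y - y^3 - log(cos(3*y))


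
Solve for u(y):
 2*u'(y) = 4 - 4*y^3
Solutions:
 u(y) = C1 - y^4/2 + 2*y


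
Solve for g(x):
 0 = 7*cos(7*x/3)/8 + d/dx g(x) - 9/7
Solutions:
 g(x) = C1 + 9*x/7 - 3*sin(7*x/3)/8


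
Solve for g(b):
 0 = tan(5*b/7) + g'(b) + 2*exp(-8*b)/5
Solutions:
 g(b) = C1 - 7*log(tan(5*b/7)^2 + 1)/10 + exp(-8*b)/20


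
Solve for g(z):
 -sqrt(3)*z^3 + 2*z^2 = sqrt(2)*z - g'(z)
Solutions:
 g(z) = C1 + sqrt(3)*z^4/4 - 2*z^3/3 + sqrt(2)*z^2/2


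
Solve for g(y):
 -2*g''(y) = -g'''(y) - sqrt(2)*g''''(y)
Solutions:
 g(y) = C1 + C2*y + C3*exp(sqrt(2)*y*(-1 + sqrt(1 + 8*sqrt(2)))/4) + C4*exp(-sqrt(2)*y*(1 + sqrt(1 + 8*sqrt(2)))/4)


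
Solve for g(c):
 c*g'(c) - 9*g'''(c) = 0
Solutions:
 g(c) = C1 + Integral(C2*airyai(3^(1/3)*c/3) + C3*airybi(3^(1/3)*c/3), c)


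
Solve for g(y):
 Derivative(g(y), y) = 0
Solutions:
 g(y) = C1


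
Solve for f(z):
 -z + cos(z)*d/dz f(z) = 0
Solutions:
 f(z) = C1 + Integral(z/cos(z), z)


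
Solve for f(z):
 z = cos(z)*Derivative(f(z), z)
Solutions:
 f(z) = C1 + Integral(z/cos(z), z)


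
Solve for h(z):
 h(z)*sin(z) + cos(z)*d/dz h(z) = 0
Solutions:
 h(z) = C1*cos(z)


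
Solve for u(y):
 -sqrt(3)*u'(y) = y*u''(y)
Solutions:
 u(y) = C1 + C2*y^(1 - sqrt(3))


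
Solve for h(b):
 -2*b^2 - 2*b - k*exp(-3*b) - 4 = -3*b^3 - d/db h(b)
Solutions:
 h(b) = C1 - 3*b^4/4 + 2*b^3/3 + b^2 + 4*b - k*exp(-3*b)/3


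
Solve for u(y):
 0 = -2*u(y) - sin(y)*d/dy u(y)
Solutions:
 u(y) = C1*(cos(y) + 1)/(cos(y) - 1)


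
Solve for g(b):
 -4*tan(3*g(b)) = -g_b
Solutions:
 g(b) = -asin(C1*exp(12*b))/3 + pi/3
 g(b) = asin(C1*exp(12*b))/3


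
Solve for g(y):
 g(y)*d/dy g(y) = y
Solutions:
 g(y) = -sqrt(C1 + y^2)
 g(y) = sqrt(C1 + y^2)


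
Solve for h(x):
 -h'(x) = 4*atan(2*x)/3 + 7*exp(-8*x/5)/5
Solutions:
 h(x) = C1 - 4*x*atan(2*x)/3 + log(4*x^2 + 1)/3 + 7*exp(-8*x/5)/8


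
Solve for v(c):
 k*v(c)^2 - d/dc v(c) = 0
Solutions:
 v(c) = -1/(C1 + c*k)


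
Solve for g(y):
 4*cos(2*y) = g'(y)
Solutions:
 g(y) = C1 + 2*sin(2*y)


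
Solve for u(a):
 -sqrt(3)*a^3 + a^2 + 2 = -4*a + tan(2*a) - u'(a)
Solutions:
 u(a) = C1 + sqrt(3)*a^4/4 - a^3/3 - 2*a^2 - 2*a - log(cos(2*a))/2


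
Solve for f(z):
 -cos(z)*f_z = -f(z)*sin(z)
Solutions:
 f(z) = C1/cos(z)


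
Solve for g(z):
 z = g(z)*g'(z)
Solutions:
 g(z) = -sqrt(C1 + z^2)
 g(z) = sqrt(C1 + z^2)


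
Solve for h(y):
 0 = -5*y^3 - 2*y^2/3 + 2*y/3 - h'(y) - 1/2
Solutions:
 h(y) = C1 - 5*y^4/4 - 2*y^3/9 + y^2/3 - y/2


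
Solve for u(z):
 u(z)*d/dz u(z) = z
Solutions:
 u(z) = -sqrt(C1 + z^2)
 u(z) = sqrt(C1 + z^2)


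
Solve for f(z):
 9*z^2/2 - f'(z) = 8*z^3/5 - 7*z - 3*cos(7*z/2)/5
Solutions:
 f(z) = C1 - 2*z^4/5 + 3*z^3/2 + 7*z^2/2 + 6*sin(7*z/2)/35


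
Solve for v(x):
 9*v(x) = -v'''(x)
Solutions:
 v(x) = C3*exp(-3^(2/3)*x) + (C1*sin(3*3^(1/6)*x/2) + C2*cos(3*3^(1/6)*x/2))*exp(3^(2/3)*x/2)


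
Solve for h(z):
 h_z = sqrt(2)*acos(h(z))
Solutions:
 Integral(1/acos(_y), (_y, h(z))) = C1 + sqrt(2)*z


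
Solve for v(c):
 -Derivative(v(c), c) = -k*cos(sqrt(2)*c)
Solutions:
 v(c) = C1 + sqrt(2)*k*sin(sqrt(2)*c)/2


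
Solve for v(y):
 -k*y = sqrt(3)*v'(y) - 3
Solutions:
 v(y) = C1 - sqrt(3)*k*y^2/6 + sqrt(3)*y


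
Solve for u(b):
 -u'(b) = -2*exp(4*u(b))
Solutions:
 u(b) = log(-(-1/(C1 + 8*b))^(1/4))
 u(b) = log(-1/(C1 + 8*b))/4
 u(b) = log(-I*(-1/(C1 + 8*b))^(1/4))
 u(b) = log(I*(-1/(C1 + 8*b))^(1/4))


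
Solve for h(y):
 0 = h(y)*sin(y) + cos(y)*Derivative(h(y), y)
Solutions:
 h(y) = C1*cos(y)


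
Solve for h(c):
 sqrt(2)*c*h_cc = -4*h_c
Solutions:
 h(c) = C1 + C2*c^(1 - 2*sqrt(2))


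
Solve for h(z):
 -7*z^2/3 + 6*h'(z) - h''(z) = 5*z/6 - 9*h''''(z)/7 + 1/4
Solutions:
 h(z) = C1 + C2*exp(7^(1/3)*z*(7^(1/3)/(2*sqrt(1635)/9 + 9)^(1/3) + 3*(2*sqrt(1635)/9 + 9)^(1/3))/18)*sin(sqrt(3)*z*(-3*(14*sqrt(1635)/9 + 63)^(1/3) + 7/(14*sqrt(1635)/9 + 63)^(1/3))/18) + C3*exp(7^(1/3)*z*(7^(1/3)/(2*sqrt(1635)/9 + 9)^(1/3) + 3*(2*sqrt(1635)/9 + 9)^(1/3))/18)*cos(sqrt(3)*z*(-3*(14*sqrt(1635)/9 + 63)^(1/3) + 7/(14*sqrt(1635)/9 + 63)^(1/3))/18) + C4*exp(-7^(1/3)*z*(7^(1/3)/(2*sqrt(1635)/9 + 9)^(1/3) + 3*(2*sqrt(1635)/9 + 9)^(1/3))/9) + 7*z^3/54 + 29*z^2/216 + 7*z/81


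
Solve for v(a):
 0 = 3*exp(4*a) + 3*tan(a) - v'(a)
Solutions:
 v(a) = C1 + 3*exp(4*a)/4 - 3*log(cos(a))


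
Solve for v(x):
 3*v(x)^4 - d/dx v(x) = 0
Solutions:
 v(x) = (-1/(C1 + 9*x))^(1/3)
 v(x) = (-1/(C1 + 3*x))^(1/3)*(-3^(2/3) - 3*3^(1/6)*I)/6
 v(x) = (-1/(C1 + 3*x))^(1/3)*(-3^(2/3) + 3*3^(1/6)*I)/6


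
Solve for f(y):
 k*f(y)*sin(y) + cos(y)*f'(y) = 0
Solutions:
 f(y) = C1*exp(k*log(cos(y)))


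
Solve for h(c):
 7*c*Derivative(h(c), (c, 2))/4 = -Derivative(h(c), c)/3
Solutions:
 h(c) = C1 + C2*c^(17/21)


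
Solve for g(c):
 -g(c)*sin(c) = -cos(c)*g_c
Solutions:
 g(c) = C1/cos(c)


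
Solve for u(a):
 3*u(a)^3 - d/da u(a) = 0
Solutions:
 u(a) = -sqrt(2)*sqrt(-1/(C1 + 3*a))/2
 u(a) = sqrt(2)*sqrt(-1/(C1 + 3*a))/2


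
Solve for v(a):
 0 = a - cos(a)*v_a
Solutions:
 v(a) = C1 + Integral(a/cos(a), a)


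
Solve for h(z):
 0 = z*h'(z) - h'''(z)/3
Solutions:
 h(z) = C1 + Integral(C2*airyai(3^(1/3)*z) + C3*airybi(3^(1/3)*z), z)


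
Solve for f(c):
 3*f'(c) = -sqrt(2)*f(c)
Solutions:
 f(c) = C1*exp(-sqrt(2)*c/3)


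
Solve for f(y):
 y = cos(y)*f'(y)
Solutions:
 f(y) = C1 + Integral(y/cos(y), y)


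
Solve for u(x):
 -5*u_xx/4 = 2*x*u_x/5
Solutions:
 u(x) = C1 + C2*erf(2*x/5)


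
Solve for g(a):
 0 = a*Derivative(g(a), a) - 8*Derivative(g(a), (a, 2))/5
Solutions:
 g(a) = C1 + C2*erfi(sqrt(5)*a/4)


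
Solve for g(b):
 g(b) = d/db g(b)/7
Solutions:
 g(b) = C1*exp(7*b)


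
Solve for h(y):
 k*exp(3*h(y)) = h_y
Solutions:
 h(y) = log(-1/(C1 + 3*k*y))/3
 h(y) = log((-1/(C1 + k*y))^(1/3)*(-3^(2/3) - 3*3^(1/6)*I)/6)
 h(y) = log((-1/(C1 + k*y))^(1/3)*(-3^(2/3) + 3*3^(1/6)*I)/6)


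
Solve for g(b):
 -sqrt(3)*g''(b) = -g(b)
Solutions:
 g(b) = C1*exp(-3^(3/4)*b/3) + C2*exp(3^(3/4)*b/3)


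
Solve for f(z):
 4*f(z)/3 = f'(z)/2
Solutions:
 f(z) = C1*exp(8*z/3)


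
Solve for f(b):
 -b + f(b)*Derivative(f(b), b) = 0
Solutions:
 f(b) = -sqrt(C1 + b^2)
 f(b) = sqrt(C1 + b^2)


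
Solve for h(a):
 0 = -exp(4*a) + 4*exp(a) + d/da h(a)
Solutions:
 h(a) = C1 + exp(4*a)/4 - 4*exp(a)


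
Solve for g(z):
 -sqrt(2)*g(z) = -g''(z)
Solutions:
 g(z) = C1*exp(-2^(1/4)*z) + C2*exp(2^(1/4)*z)


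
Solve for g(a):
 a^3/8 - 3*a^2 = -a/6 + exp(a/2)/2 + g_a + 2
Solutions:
 g(a) = C1 + a^4/32 - a^3 + a^2/12 - 2*a - sqrt(exp(a))


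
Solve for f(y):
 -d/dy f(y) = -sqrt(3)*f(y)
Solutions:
 f(y) = C1*exp(sqrt(3)*y)


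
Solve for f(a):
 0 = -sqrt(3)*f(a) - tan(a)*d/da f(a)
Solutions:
 f(a) = C1/sin(a)^(sqrt(3))


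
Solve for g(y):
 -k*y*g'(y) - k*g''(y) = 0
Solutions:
 g(y) = C1 + C2*erf(sqrt(2)*y/2)


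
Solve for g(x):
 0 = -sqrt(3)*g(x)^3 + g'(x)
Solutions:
 g(x) = -sqrt(2)*sqrt(-1/(C1 + sqrt(3)*x))/2
 g(x) = sqrt(2)*sqrt(-1/(C1 + sqrt(3)*x))/2


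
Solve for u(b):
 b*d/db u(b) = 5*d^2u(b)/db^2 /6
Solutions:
 u(b) = C1 + C2*erfi(sqrt(15)*b/5)


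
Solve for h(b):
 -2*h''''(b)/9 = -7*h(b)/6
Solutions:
 h(b) = C1*exp(-sqrt(2)*21^(1/4)*b/2) + C2*exp(sqrt(2)*21^(1/4)*b/2) + C3*sin(sqrt(2)*21^(1/4)*b/2) + C4*cos(sqrt(2)*21^(1/4)*b/2)


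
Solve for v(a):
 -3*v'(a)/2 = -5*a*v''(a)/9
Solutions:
 v(a) = C1 + C2*a^(37/10)


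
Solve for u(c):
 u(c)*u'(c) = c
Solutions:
 u(c) = -sqrt(C1 + c^2)
 u(c) = sqrt(C1 + c^2)


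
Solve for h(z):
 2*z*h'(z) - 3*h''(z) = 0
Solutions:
 h(z) = C1 + C2*erfi(sqrt(3)*z/3)


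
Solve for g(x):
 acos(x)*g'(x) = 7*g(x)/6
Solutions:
 g(x) = C1*exp(7*Integral(1/acos(x), x)/6)


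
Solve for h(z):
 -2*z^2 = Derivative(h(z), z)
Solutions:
 h(z) = C1 - 2*z^3/3


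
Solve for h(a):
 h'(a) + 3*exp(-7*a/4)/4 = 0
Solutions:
 h(a) = C1 + 3*exp(-7*a/4)/7


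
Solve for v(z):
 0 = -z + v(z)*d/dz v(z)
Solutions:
 v(z) = -sqrt(C1 + z^2)
 v(z) = sqrt(C1 + z^2)


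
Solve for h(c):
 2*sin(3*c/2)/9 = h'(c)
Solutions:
 h(c) = C1 - 4*cos(3*c/2)/27


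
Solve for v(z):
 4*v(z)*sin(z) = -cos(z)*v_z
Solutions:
 v(z) = C1*cos(z)^4


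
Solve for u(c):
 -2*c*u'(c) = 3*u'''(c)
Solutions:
 u(c) = C1 + Integral(C2*airyai(-2^(1/3)*3^(2/3)*c/3) + C3*airybi(-2^(1/3)*3^(2/3)*c/3), c)


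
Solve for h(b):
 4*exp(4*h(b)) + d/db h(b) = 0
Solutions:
 h(b) = log(-I*(1/(C1 + 16*b))^(1/4))
 h(b) = log(I*(1/(C1 + 16*b))^(1/4))
 h(b) = log(-(1/(C1 + 16*b))^(1/4))
 h(b) = log(1/(C1 + 16*b))/4


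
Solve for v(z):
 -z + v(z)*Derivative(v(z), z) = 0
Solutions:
 v(z) = -sqrt(C1 + z^2)
 v(z) = sqrt(C1 + z^2)


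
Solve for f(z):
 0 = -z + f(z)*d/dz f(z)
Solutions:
 f(z) = -sqrt(C1 + z^2)
 f(z) = sqrt(C1 + z^2)


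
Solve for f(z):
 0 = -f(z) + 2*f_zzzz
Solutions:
 f(z) = C1*exp(-2^(3/4)*z/2) + C2*exp(2^(3/4)*z/2) + C3*sin(2^(3/4)*z/2) + C4*cos(2^(3/4)*z/2)


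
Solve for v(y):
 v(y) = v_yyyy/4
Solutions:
 v(y) = C1*exp(-sqrt(2)*y) + C2*exp(sqrt(2)*y) + C3*sin(sqrt(2)*y) + C4*cos(sqrt(2)*y)


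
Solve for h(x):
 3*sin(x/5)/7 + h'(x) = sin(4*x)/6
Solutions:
 h(x) = C1 + 15*cos(x/5)/7 - cos(4*x)/24


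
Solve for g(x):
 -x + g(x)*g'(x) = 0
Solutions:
 g(x) = -sqrt(C1 + x^2)
 g(x) = sqrt(C1 + x^2)


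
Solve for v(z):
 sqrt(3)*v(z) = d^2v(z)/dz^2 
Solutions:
 v(z) = C1*exp(-3^(1/4)*z) + C2*exp(3^(1/4)*z)


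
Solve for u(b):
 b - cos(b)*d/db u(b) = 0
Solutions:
 u(b) = C1 + Integral(b/cos(b), b)


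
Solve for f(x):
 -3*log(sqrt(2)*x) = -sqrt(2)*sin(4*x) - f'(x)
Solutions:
 f(x) = C1 + 3*x*log(x) - 3*x + 3*x*log(2)/2 + sqrt(2)*cos(4*x)/4


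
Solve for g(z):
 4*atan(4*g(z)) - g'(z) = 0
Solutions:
 Integral(1/atan(4*_y), (_y, g(z))) = C1 + 4*z


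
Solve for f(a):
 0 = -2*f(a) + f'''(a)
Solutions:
 f(a) = C3*exp(2^(1/3)*a) + (C1*sin(2^(1/3)*sqrt(3)*a/2) + C2*cos(2^(1/3)*sqrt(3)*a/2))*exp(-2^(1/3)*a/2)


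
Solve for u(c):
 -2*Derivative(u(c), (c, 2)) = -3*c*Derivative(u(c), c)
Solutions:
 u(c) = C1 + C2*erfi(sqrt(3)*c/2)


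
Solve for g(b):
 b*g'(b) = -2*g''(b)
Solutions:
 g(b) = C1 + C2*erf(b/2)


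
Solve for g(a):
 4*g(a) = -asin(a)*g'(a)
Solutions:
 g(a) = C1*exp(-4*Integral(1/asin(a), a))


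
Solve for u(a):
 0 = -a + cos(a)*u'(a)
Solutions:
 u(a) = C1 + Integral(a/cos(a), a)


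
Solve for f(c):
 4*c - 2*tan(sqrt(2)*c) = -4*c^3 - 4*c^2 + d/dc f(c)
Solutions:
 f(c) = C1 + c^4 + 4*c^3/3 + 2*c^2 + sqrt(2)*log(cos(sqrt(2)*c))


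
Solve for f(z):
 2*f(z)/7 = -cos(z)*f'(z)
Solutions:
 f(z) = C1*(sin(z) - 1)^(1/7)/(sin(z) + 1)^(1/7)


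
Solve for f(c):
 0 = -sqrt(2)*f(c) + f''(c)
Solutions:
 f(c) = C1*exp(-2^(1/4)*c) + C2*exp(2^(1/4)*c)


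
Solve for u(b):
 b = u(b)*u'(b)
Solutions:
 u(b) = -sqrt(C1 + b^2)
 u(b) = sqrt(C1 + b^2)


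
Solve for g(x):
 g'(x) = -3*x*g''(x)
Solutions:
 g(x) = C1 + C2*x^(2/3)


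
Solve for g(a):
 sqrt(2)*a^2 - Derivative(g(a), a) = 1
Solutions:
 g(a) = C1 + sqrt(2)*a^3/3 - a


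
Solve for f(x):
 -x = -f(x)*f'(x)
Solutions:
 f(x) = -sqrt(C1 + x^2)
 f(x) = sqrt(C1 + x^2)


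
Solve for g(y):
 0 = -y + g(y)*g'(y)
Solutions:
 g(y) = -sqrt(C1 + y^2)
 g(y) = sqrt(C1 + y^2)


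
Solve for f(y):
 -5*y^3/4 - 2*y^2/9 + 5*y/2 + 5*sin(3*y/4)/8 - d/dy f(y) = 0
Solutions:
 f(y) = C1 - 5*y^4/16 - 2*y^3/27 + 5*y^2/4 - 5*cos(3*y/4)/6


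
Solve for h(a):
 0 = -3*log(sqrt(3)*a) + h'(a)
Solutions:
 h(a) = C1 + 3*a*log(a) - 3*a + 3*a*log(3)/2


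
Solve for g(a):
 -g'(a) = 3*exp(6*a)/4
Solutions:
 g(a) = C1 - exp(6*a)/8


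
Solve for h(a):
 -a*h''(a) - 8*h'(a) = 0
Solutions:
 h(a) = C1 + C2/a^7


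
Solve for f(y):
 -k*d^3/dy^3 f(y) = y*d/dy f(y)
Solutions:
 f(y) = C1 + Integral(C2*airyai(y*(-1/k)^(1/3)) + C3*airybi(y*(-1/k)^(1/3)), y)


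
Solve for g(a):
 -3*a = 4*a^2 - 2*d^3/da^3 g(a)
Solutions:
 g(a) = C1 + C2*a + C3*a^2 + a^5/30 + a^4/16


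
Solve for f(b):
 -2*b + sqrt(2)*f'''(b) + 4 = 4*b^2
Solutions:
 f(b) = C1 + C2*b + C3*b^2 + sqrt(2)*b^5/30 + sqrt(2)*b^4/24 - sqrt(2)*b^3/3


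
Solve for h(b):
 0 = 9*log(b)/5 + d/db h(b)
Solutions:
 h(b) = C1 - 9*b*log(b)/5 + 9*b/5


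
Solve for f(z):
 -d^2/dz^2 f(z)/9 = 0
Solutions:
 f(z) = C1 + C2*z


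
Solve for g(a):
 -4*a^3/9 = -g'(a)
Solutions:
 g(a) = C1 + a^4/9


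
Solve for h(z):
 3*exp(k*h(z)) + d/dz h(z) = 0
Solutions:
 h(z) = Piecewise((log(1/(C1*k + 3*k*z))/k, Ne(k, 0)), (nan, True))
 h(z) = Piecewise((C1 - 3*z, Eq(k, 0)), (nan, True))


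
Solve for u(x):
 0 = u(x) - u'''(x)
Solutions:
 u(x) = C3*exp(x) + (C1*sin(sqrt(3)*x/2) + C2*cos(sqrt(3)*x/2))*exp(-x/2)


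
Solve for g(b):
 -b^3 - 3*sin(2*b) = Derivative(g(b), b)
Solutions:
 g(b) = C1 - b^4/4 + 3*cos(2*b)/2


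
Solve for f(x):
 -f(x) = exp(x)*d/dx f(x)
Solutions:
 f(x) = C1*exp(exp(-x))


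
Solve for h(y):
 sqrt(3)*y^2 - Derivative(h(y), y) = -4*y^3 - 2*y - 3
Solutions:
 h(y) = C1 + y^4 + sqrt(3)*y^3/3 + y^2 + 3*y


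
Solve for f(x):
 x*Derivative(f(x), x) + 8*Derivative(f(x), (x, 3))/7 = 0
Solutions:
 f(x) = C1 + Integral(C2*airyai(-7^(1/3)*x/2) + C3*airybi(-7^(1/3)*x/2), x)


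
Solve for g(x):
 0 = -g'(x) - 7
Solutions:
 g(x) = C1 - 7*x


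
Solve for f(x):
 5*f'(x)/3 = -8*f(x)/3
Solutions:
 f(x) = C1*exp(-8*x/5)


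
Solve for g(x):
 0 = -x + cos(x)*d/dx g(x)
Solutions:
 g(x) = C1 + Integral(x/cos(x), x)


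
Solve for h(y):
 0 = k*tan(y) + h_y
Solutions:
 h(y) = C1 + k*log(cos(y))


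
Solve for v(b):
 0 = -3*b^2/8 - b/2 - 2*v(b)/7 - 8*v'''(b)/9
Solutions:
 v(b) = C3*exp(-3^(2/3)*98^(1/3)*b/14) - 21*b^2/16 - 7*b/4 + (C1*sin(3*3^(1/6)*98^(1/3)*b/28) + C2*cos(3*3^(1/6)*98^(1/3)*b/28))*exp(3^(2/3)*98^(1/3)*b/28)


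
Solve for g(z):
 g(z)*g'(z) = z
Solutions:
 g(z) = -sqrt(C1 + z^2)
 g(z) = sqrt(C1 + z^2)


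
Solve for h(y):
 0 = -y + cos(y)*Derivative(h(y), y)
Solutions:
 h(y) = C1 + Integral(y/cos(y), y)


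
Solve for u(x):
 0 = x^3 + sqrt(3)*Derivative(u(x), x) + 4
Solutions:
 u(x) = C1 - sqrt(3)*x^4/12 - 4*sqrt(3)*x/3


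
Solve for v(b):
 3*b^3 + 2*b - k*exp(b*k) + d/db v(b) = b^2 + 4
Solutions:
 v(b) = C1 - 3*b^4/4 + b^3/3 - b^2 + 4*b + exp(b*k)


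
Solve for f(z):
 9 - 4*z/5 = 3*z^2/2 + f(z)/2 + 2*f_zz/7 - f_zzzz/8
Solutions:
 f(z) = C1*exp(-sqrt(14)*z*sqrt(4 + sqrt(65))/7) + C2*exp(sqrt(14)*z*sqrt(4 + sqrt(65))/7) + C3*sin(sqrt(14)*z*sqrt(-4 + sqrt(65))/7) + C4*cos(sqrt(14)*z*sqrt(-4 + sqrt(65))/7) - 3*z^2 - 8*z/5 + 150/7


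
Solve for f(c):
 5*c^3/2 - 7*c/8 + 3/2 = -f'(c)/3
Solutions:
 f(c) = C1 - 15*c^4/8 + 21*c^2/16 - 9*c/2


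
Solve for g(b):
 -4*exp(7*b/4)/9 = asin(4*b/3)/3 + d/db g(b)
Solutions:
 g(b) = C1 - b*asin(4*b/3)/3 - sqrt(9 - 16*b^2)/12 - 16*exp(7*b/4)/63


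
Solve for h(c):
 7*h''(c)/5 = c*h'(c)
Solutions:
 h(c) = C1 + C2*erfi(sqrt(70)*c/14)


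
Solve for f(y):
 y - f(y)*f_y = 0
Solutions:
 f(y) = -sqrt(C1 + y^2)
 f(y) = sqrt(C1 + y^2)


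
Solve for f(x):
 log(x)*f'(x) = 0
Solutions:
 f(x) = C1


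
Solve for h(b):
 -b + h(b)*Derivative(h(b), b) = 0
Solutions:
 h(b) = -sqrt(C1 + b^2)
 h(b) = sqrt(C1 + b^2)


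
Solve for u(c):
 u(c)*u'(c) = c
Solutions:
 u(c) = -sqrt(C1 + c^2)
 u(c) = sqrt(C1 + c^2)


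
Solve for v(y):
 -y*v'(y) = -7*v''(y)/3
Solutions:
 v(y) = C1 + C2*erfi(sqrt(42)*y/14)


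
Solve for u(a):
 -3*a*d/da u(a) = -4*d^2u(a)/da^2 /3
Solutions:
 u(a) = C1 + C2*erfi(3*sqrt(2)*a/4)


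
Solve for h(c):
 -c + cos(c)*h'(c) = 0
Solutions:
 h(c) = C1 + Integral(c/cos(c), c)


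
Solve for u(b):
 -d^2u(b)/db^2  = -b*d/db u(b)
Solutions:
 u(b) = C1 + C2*erfi(sqrt(2)*b/2)


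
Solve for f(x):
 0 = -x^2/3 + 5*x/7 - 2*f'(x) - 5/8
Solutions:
 f(x) = C1 - x^3/18 + 5*x^2/28 - 5*x/16


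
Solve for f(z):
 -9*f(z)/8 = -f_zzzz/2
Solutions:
 f(z) = C1*exp(-sqrt(6)*z/2) + C2*exp(sqrt(6)*z/2) + C3*sin(sqrt(6)*z/2) + C4*cos(sqrt(6)*z/2)


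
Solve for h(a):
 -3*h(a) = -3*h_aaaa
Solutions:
 h(a) = C1*exp(-a) + C2*exp(a) + C3*sin(a) + C4*cos(a)


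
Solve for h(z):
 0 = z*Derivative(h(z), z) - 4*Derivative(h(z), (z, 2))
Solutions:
 h(z) = C1 + C2*erfi(sqrt(2)*z/4)


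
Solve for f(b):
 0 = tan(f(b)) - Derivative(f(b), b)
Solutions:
 f(b) = pi - asin(C1*exp(b))
 f(b) = asin(C1*exp(b))


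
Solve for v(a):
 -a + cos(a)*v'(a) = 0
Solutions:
 v(a) = C1 + Integral(a/cos(a), a)


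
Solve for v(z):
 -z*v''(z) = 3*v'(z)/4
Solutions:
 v(z) = C1 + C2*z^(1/4)


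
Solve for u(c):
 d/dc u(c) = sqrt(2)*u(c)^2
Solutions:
 u(c) = -1/(C1 + sqrt(2)*c)


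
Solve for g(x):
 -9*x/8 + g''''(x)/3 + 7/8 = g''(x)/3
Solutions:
 g(x) = C1 + C2*x + C3*exp(-x) + C4*exp(x) - 9*x^3/16 + 21*x^2/16


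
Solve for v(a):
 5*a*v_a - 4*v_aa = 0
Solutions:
 v(a) = C1 + C2*erfi(sqrt(10)*a/4)


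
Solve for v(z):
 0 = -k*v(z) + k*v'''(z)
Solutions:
 v(z) = C3*exp(z) + (C1*sin(sqrt(3)*z/2) + C2*cos(sqrt(3)*z/2))*exp(-z/2)


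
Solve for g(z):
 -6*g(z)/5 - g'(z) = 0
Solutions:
 g(z) = C1*exp(-6*z/5)


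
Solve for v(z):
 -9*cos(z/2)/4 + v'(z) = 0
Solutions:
 v(z) = C1 + 9*sin(z/2)/2


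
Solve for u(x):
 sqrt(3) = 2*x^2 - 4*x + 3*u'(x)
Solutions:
 u(x) = C1 - 2*x^3/9 + 2*x^2/3 + sqrt(3)*x/3


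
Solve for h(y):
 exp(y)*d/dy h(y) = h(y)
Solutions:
 h(y) = C1*exp(-exp(-y))


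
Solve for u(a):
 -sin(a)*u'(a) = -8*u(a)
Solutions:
 u(a) = C1*(cos(a)^4 - 4*cos(a)^3 + 6*cos(a)^2 - 4*cos(a) + 1)/(cos(a)^4 + 4*cos(a)^3 + 6*cos(a)^2 + 4*cos(a) + 1)


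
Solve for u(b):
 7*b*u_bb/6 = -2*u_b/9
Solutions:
 u(b) = C1 + C2*b^(17/21)


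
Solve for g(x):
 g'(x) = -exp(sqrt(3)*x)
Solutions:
 g(x) = C1 - sqrt(3)*exp(sqrt(3)*x)/3


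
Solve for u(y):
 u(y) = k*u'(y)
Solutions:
 u(y) = C1*exp(y/k)


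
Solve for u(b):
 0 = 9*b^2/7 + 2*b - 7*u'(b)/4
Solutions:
 u(b) = C1 + 12*b^3/49 + 4*b^2/7


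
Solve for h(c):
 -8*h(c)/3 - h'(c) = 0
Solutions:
 h(c) = C1*exp(-8*c/3)


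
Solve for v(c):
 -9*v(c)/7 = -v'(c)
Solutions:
 v(c) = C1*exp(9*c/7)


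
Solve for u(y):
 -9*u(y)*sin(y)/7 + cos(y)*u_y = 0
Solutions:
 u(y) = C1/cos(y)^(9/7)


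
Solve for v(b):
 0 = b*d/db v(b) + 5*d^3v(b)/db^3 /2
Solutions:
 v(b) = C1 + Integral(C2*airyai(-2^(1/3)*5^(2/3)*b/5) + C3*airybi(-2^(1/3)*5^(2/3)*b/5), b)


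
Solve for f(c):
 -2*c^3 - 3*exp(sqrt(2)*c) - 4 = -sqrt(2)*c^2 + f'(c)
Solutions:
 f(c) = C1 - c^4/2 + sqrt(2)*c^3/3 - 4*c - 3*sqrt(2)*exp(sqrt(2)*c)/2


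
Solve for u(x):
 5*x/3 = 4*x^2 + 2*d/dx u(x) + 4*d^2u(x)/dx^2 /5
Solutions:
 u(x) = C1 + C2*exp(-5*x/2) - 2*x^3/3 + 73*x^2/60 - 73*x/75


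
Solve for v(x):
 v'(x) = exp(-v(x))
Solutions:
 v(x) = log(C1 + x)


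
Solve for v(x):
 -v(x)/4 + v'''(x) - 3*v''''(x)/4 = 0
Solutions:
 v(x) = (C1 + C2*x)*exp(x) + (C3*sin(sqrt(2)*x/3) + C4*cos(sqrt(2)*x/3))*exp(-x/3)


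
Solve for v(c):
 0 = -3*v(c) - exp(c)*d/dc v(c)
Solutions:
 v(c) = C1*exp(3*exp(-c))


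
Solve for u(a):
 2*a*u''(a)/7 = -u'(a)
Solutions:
 u(a) = C1 + C2/a^(5/2)


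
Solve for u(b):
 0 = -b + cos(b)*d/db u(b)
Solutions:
 u(b) = C1 + Integral(b/cos(b), b)


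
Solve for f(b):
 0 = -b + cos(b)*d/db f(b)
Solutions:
 f(b) = C1 + Integral(b/cos(b), b)


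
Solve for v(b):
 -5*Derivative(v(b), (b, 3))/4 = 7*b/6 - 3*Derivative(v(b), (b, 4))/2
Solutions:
 v(b) = C1 + C2*b + C3*b^2 + C4*exp(5*b/6) - 7*b^4/180 - 14*b^3/75


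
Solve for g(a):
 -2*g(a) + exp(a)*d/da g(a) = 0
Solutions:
 g(a) = C1*exp(-2*exp(-a))


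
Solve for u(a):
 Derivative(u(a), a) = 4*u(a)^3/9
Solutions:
 u(a) = -3*sqrt(2)*sqrt(-1/(C1 + 4*a))/2
 u(a) = 3*sqrt(2)*sqrt(-1/(C1 + 4*a))/2


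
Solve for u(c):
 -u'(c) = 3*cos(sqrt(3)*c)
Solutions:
 u(c) = C1 - sqrt(3)*sin(sqrt(3)*c)


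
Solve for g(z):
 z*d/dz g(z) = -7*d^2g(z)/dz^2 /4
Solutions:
 g(z) = C1 + C2*erf(sqrt(14)*z/7)


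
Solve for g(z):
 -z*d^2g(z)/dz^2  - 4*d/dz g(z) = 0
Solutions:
 g(z) = C1 + C2/z^3


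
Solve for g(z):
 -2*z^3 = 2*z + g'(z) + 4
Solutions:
 g(z) = C1 - z^4/2 - z^2 - 4*z


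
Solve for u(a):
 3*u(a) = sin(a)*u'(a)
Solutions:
 u(a) = C1*(cos(a) - 1)^(3/2)/(cos(a) + 1)^(3/2)


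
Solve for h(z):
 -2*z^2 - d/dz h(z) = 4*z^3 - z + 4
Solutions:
 h(z) = C1 - z^4 - 2*z^3/3 + z^2/2 - 4*z


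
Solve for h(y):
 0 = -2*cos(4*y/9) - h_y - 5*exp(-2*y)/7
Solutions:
 h(y) = C1 - 9*sin(4*y/9)/2 + 5*exp(-2*y)/14


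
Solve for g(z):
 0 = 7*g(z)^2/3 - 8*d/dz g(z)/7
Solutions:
 g(z) = -24/(C1 + 49*z)


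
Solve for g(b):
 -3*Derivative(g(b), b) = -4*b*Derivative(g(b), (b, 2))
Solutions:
 g(b) = C1 + C2*b^(7/4)


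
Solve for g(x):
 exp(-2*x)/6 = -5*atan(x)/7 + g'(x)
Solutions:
 g(x) = C1 + 5*x*atan(x)/7 - 5*log(x^2 + 1)/14 - exp(-2*x)/12


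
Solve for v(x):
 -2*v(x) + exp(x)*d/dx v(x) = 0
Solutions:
 v(x) = C1*exp(-2*exp(-x))


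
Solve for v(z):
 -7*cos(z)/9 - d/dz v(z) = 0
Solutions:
 v(z) = C1 - 7*sin(z)/9


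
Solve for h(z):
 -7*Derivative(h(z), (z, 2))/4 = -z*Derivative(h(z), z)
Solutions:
 h(z) = C1 + C2*erfi(sqrt(14)*z/7)


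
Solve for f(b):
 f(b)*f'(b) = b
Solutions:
 f(b) = -sqrt(C1 + b^2)
 f(b) = sqrt(C1 + b^2)


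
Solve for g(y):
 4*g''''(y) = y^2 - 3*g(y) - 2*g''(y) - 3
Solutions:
 g(y) = y^2/3 + (C1*sin(sqrt(2)*3^(1/4)*y*cos(atan(sqrt(11))/2)/2) + C2*cos(sqrt(2)*3^(1/4)*y*cos(atan(sqrt(11))/2)/2))*exp(-sqrt(2)*3^(1/4)*y*sin(atan(sqrt(11))/2)/2) + (C3*sin(sqrt(2)*3^(1/4)*y*cos(atan(sqrt(11))/2)/2) + C4*cos(sqrt(2)*3^(1/4)*y*cos(atan(sqrt(11))/2)/2))*exp(sqrt(2)*3^(1/4)*y*sin(atan(sqrt(11))/2)/2) - 13/9


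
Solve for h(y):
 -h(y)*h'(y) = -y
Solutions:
 h(y) = -sqrt(C1 + y^2)
 h(y) = sqrt(C1 + y^2)


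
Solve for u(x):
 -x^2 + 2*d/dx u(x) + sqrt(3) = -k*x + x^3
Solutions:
 u(x) = C1 - k*x^2/4 + x^4/8 + x^3/6 - sqrt(3)*x/2


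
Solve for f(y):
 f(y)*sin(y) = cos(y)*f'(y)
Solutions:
 f(y) = C1/cos(y)


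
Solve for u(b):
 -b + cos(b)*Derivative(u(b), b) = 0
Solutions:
 u(b) = C1 + Integral(b/cos(b), b)


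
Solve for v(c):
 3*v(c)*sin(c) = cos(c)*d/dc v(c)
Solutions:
 v(c) = C1/cos(c)^3


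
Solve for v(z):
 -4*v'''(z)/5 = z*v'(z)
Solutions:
 v(z) = C1 + Integral(C2*airyai(-10^(1/3)*z/2) + C3*airybi(-10^(1/3)*z/2), z)


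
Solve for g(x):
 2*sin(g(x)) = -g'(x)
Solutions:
 g(x) = -acos((-C1 - exp(4*x))/(C1 - exp(4*x))) + 2*pi
 g(x) = acos((-C1 - exp(4*x))/(C1 - exp(4*x)))


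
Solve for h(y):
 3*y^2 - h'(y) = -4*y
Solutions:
 h(y) = C1 + y^3 + 2*y^2


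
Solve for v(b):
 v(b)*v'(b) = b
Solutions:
 v(b) = -sqrt(C1 + b^2)
 v(b) = sqrt(C1 + b^2)


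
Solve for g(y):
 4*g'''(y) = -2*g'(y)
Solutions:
 g(y) = C1 + C2*sin(sqrt(2)*y/2) + C3*cos(sqrt(2)*y/2)


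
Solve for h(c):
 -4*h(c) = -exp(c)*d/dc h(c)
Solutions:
 h(c) = C1*exp(-4*exp(-c))


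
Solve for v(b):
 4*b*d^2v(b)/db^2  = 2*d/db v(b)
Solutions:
 v(b) = C1 + C2*b^(3/2)


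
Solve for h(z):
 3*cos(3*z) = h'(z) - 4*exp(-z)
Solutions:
 h(z) = C1 + sin(3*z) - 4*exp(-z)


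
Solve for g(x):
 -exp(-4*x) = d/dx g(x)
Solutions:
 g(x) = C1 + exp(-4*x)/4


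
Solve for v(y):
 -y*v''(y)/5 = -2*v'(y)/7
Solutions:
 v(y) = C1 + C2*y^(17/7)


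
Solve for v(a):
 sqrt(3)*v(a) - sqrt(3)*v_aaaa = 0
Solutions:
 v(a) = C1*exp(-a) + C2*exp(a) + C3*sin(a) + C4*cos(a)
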